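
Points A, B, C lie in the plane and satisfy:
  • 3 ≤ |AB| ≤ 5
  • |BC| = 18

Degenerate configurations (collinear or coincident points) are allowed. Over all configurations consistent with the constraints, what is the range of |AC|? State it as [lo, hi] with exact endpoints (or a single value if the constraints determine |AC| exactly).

|AB| ∈ [3, 5]
|BC| ∈ {18}
|AC| ∈ [13, 23]

|AC| ∈ [13, 23]  (≈ [13.0000, 23.0000])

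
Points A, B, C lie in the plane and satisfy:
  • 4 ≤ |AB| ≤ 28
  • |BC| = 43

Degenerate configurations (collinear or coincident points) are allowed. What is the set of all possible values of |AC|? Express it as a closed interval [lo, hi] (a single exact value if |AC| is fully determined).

|AC| ∈ [15, 71]  (≈ [15.0000, 71.0000])

|AB| ∈ [4, 28]
|BC| ∈ {43}
|AC| ∈ [15, 71]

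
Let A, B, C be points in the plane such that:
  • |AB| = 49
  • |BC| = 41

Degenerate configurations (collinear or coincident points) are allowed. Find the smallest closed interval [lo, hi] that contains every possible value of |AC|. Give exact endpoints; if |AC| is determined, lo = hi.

|AB| ∈ {49}
|BC| ∈ {41}
|AC| ∈ [8, 90]

|AC| ∈ [8, 90]  (≈ [8.0000, 90.0000])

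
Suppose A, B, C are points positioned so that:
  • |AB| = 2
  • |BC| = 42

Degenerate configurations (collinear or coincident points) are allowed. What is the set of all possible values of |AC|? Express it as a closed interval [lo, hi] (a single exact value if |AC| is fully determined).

|AC| ∈ [40, 44]  (≈ [40.0000, 44.0000])

|AB| ∈ {2}
|BC| ∈ {42}
|AC| ∈ [40, 44]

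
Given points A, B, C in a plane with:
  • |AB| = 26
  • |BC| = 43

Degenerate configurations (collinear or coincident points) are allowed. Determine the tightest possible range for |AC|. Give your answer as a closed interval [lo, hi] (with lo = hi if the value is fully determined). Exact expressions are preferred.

|AC| ∈ [17, 69]  (≈ [17.0000, 69.0000])

|AB| ∈ {26}
|BC| ∈ {43}
|AC| ∈ [17, 69]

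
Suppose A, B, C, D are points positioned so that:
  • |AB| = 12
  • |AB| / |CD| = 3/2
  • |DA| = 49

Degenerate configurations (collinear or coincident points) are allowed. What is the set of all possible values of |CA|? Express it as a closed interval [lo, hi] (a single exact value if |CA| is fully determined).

|AB| ∈ {12}
|AD| ∈ {49}
|CD| ∈ {8}
|BD| ∈ [37, 61]
|AC| ∈ [41, 57]
|BC| ∈ [29, 69]

|CA| ∈ [41, 57]  (≈ [41.0000, 57.0000])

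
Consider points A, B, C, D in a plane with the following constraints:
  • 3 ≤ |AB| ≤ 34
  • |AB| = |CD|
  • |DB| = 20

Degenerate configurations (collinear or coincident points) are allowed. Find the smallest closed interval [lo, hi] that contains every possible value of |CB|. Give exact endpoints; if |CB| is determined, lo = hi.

|AB| ∈ [3, 34]
|BD| ∈ {20}
|CD| ∈ [3, 34]
|AD| ∈ [0, 54]
|BC| ∈ [0, 54]
|AC| ∈ [0, 88]

|CB| ∈ [0, 54]  (≈ [0.0000, 54.0000])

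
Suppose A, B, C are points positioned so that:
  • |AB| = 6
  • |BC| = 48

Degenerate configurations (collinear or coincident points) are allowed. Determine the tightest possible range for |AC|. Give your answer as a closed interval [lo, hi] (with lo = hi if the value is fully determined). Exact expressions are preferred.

|AC| ∈ [42, 54]  (≈ [42.0000, 54.0000])

|AB| ∈ {6}
|BC| ∈ {48}
|AC| ∈ [42, 54]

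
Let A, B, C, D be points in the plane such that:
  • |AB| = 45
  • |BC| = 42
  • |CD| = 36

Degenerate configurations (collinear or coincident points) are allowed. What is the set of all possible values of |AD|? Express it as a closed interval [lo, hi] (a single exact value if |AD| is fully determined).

|AB| ∈ {45}
|BC| ∈ {42}
|CD| ∈ {36}
|AC| ∈ [3, 87]
|BD| ∈ [6, 78]
|AD| ∈ [0, 123]

|AD| ∈ [0, 123]  (≈ [0.0000, 123.0000])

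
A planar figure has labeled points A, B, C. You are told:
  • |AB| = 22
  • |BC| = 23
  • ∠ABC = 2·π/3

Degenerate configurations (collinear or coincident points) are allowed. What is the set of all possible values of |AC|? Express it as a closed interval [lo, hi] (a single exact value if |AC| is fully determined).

|AB| ∈ {22}
|BC| ∈ {23}
|AC| ∈ {7·√(31)}

|AC| = 7·√(31)  (≈ 38.9744)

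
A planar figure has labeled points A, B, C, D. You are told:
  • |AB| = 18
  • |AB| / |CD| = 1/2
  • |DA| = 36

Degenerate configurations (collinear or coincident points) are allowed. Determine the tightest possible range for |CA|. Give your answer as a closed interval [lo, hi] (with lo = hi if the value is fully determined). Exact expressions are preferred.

|AB| ∈ {18}
|AD| ∈ {36}
|CD| ∈ {36}
|BD| ∈ [18, 54]
|AC| ∈ [0, 72]
|BC| ∈ [0, 90]

|CA| ∈ [0, 72]  (≈ [0.0000, 72.0000])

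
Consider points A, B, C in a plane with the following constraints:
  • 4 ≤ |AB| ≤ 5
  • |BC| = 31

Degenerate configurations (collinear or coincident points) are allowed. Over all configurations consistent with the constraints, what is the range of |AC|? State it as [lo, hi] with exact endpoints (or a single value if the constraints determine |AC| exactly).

|AB| ∈ [4, 5]
|BC| ∈ {31}
|AC| ∈ [26, 36]

|AC| ∈ [26, 36]  (≈ [26.0000, 36.0000])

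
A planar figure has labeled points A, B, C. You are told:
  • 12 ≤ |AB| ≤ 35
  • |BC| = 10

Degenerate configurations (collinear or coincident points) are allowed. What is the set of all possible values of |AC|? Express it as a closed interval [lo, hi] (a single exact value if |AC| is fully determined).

|AC| ∈ [2, 45]  (≈ [2.0000, 45.0000])

|AB| ∈ [12, 35]
|BC| ∈ {10}
|AC| ∈ [2, 45]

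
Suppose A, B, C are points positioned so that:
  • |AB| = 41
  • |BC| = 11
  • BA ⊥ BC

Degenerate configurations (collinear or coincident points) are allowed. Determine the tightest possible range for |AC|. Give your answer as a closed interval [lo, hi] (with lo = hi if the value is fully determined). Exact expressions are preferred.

|AC| = √(1802)  (≈ 42.4500)

|AB| ∈ {41}
|BC| ∈ {11}
|AC| ∈ {√(1802)}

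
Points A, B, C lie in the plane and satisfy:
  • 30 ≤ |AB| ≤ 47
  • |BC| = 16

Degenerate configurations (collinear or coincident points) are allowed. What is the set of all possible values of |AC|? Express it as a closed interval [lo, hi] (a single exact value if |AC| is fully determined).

|AC| ∈ [14, 63]  (≈ [14.0000, 63.0000])

|AB| ∈ [30, 47]
|BC| ∈ {16}
|AC| ∈ [14, 63]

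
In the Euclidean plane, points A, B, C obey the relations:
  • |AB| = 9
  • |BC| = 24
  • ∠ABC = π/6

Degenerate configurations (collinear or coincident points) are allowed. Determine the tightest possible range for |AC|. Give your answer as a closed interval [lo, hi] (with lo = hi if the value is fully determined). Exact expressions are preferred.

|AC| = 3·√(73 - 24·√(3))  (≈ 16.8189)

|AB| ∈ {9}
|BC| ∈ {24}
|AC| ∈ {3·√(73 - 24·√(3))}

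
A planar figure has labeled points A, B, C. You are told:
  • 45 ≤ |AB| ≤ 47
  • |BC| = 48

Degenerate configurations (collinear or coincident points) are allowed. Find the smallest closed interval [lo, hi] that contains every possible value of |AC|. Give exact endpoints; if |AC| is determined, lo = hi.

|AC| ∈ [1, 95]  (≈ [1.0000, 95.0000])

|AB| ∈ [45, 47]
|BC| ∈ {48}
|AC| ∈ [1, 95]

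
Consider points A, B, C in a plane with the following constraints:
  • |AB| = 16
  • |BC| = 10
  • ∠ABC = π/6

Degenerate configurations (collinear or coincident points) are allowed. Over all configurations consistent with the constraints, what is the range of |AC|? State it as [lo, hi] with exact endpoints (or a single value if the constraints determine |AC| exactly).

|AC| = 2·√(89 - 40·√(3))  (≈ 8.8810)

|AB| ∈ {16}
|BC| ∈ {10}
|AC| ∈ {2·√(89 - 40·√(3))}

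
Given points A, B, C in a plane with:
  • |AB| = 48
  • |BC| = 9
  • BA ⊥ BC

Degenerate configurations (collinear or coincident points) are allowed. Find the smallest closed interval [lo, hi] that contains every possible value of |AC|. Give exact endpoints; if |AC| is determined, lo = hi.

|AB| ∈ {48}
|BC| ∈ {9}
|AC| ∈ {3·√(265)}

|AC| = 3·√(265)  (≈ 48.8365)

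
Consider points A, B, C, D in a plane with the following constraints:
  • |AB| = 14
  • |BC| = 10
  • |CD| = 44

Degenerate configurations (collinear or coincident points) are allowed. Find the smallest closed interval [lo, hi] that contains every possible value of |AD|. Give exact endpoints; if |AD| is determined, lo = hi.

|AB| ∈ {14}
|BC| ∈ {10}
|CD| ∈ {44}
|AC| ∈ [4, 24]
|BD| ∈ [34, 54]
|AD| ∈ [20, 68]

|AD| ∈ [20, 68]  (≈ [20.0000, 68.0000])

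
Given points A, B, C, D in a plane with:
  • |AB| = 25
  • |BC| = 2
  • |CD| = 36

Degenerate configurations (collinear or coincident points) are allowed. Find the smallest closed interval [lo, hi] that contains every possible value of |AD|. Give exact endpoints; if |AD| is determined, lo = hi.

|AD| ∈ [9, 63]  (≈ [9.0000, 63.0000])

|AB| ∈ {25}
|BC| ∈ {2}
|CD| ∈ {36}
|AC| ∈ [23, 27]
|BD| ∈ [34, 38]
|AD| ∈ [9, 63]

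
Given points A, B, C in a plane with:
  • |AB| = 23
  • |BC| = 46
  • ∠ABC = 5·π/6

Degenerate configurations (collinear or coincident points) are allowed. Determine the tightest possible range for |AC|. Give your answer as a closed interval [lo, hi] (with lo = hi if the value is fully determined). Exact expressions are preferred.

|AB| ∈ {23}
|BC| ∈ {46}
|AC| ∈ {23·√(2·√(3) + 5)}

|AC| = 23·√(2·√(3) + 5)  (≈ 66.9142)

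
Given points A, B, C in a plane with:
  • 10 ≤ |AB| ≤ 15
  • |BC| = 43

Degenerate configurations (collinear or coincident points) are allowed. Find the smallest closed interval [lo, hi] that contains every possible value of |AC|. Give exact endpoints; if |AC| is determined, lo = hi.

|AC| ∈ [28, 58]  (≈ [28.0000, 58.0000])

|AB| ∈ [10, 15]
|BC| ∈ {43}
|AC| ∈ [28, 58]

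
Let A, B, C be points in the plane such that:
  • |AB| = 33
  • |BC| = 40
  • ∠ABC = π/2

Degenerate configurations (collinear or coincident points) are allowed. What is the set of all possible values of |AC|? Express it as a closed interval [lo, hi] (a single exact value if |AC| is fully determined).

|AB| ∈ {33}
|BC| ∈ {40}
|AC| ∈ {√(2689)}

|AC| = √(2689)  (≈ 51.8556)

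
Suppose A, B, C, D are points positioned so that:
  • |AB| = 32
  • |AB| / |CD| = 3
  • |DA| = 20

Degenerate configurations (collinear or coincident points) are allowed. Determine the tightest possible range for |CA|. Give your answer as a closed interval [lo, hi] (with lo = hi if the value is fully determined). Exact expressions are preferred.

|CA| ∈ [28/3, 92/3]  (≈ [9.3333, 30.6667])

|AB| ∈ {32}
|AD| ∈ {20}
|CD| ∈ {32/3}
|BD| ∈ [12, 52]
|AC| ∈ [28/3, 92/3]
|BC| ∈ [4/3, 188/3]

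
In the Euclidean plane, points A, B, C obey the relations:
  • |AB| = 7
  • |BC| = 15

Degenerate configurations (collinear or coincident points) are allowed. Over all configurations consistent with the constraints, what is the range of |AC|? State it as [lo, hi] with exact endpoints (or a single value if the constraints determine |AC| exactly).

|AC| ∈ [8, 22]  (≈ [8.0000, 22.0000])

|AB| ∈ {7}
|BC| ∈ {15}
|AC| ∈ [8, 22]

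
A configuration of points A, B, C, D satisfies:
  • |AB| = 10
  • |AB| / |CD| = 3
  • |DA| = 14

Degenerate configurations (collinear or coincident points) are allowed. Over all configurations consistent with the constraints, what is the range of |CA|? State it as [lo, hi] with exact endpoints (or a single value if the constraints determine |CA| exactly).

|AB| ∈ {10}
|AD| ∈ {14}
|CD| ∈ {10/3}
|BD| ∈ [4, 24]
|AC| ∈ [32/3, 52/3]
|BC| ∈ [2/3, 82/3]

|CA| ∈ [32/3, 52/3]  (≈ [10.6667, 17.3333])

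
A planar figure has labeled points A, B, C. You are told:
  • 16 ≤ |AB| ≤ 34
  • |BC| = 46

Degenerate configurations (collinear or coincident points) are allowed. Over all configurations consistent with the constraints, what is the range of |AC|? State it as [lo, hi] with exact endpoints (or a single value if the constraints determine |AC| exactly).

|AC| ∈ [12, 80]  (≈ [12.0000, 80.0000])

|AB| ∈ [16, 34]
|BC| ∈ {46}
|AC| ∈ [12, 80]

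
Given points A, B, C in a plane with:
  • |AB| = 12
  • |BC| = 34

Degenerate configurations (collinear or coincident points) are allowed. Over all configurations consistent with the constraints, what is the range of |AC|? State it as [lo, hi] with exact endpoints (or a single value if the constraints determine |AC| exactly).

|AB| ∈ {12}
|BC| ∈ {34}
|AC| ∈ [22, 46]

|AC| ∈ [22, 46]  (≈ [22.0000, 46.0000])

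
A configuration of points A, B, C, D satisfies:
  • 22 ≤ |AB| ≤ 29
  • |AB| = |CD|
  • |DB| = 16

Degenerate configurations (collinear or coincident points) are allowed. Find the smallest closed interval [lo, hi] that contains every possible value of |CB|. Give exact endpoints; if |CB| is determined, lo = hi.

|AB| ∈ [22, 29]
|BD| ∈ {16}
|CD| ∈ [22, 29]
|AD| ∈ [6, 45]
|BC| ∈ [6, 45]
|AC| ∈ [0, 74]

|CB| ∈ [6, 45]  (≈ [6.0000, 45.0000])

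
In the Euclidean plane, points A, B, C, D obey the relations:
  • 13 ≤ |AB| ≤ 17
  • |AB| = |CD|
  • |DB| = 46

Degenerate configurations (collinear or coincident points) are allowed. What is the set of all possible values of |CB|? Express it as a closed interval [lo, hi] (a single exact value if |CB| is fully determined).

|CB| ∈ [29, 63]  (≈ [29.0000, 63.0000])

|AB| ∈ [13, 17]
|BD| ∈ {46}
|CD| ∈ [13, 17]
|AD| ∈ [29, 63]
|BC| ∈ [29, 63]
|AC| ∈ [12, 80]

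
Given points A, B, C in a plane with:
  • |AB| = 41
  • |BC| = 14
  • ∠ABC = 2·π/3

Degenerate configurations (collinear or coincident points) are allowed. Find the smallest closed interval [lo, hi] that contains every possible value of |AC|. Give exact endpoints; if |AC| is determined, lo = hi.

|AB| ∈ {41}
|BC| ∈ {14}
|AC| ∈ {√(2451)}

|AC| = √(2451)  (≈ 49.5076)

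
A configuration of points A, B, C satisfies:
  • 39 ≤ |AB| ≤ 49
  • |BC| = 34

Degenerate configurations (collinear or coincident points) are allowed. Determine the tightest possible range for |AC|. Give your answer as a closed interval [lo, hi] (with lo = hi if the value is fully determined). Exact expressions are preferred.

|AB| ∈ [39, 49]
|BC| ∈ {34}
|AC| ∈ [5, 83]

|AC| ∈ [5, 83]  (≈ [5.0000, 83.0000])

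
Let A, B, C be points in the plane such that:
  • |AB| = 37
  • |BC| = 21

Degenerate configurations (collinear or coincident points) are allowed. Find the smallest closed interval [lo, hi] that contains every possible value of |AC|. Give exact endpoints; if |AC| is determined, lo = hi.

|AC| ∈ [16, 58]  (≈ [16.0000, 58.0000])

|AB| ∈ {37}
|BC| ∈ {21}
|AC| ∈ [16, 58]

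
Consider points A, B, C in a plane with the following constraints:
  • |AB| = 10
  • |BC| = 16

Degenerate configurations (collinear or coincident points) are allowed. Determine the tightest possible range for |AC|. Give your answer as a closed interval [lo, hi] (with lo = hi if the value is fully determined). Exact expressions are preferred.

|AC| ∈ [6, 26]  (≈ [6.0000, 26.0000])

|AB| ∈ {10}
|BC| ∈ {16}
|AC| ∈ [6, 26]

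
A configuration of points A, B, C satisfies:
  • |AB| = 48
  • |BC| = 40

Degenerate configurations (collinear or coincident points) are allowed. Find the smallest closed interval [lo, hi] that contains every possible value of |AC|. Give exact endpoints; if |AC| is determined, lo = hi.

|AB| ∈ {48}
|BC| ∈ {40}
|AC| ∈ [8, 88]

|AC| ∈ [8, 88]  (≈ [8.0000, 88.0000])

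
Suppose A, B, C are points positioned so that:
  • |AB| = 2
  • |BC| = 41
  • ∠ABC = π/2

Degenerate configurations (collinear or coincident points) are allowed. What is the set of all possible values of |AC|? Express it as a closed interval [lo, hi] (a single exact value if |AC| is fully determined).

|AC| = √(1685)  (≈ 41.0488)

|AB| ∈ {2}
|BC| ∈ {41}
|AC| ∈ {√(1685)}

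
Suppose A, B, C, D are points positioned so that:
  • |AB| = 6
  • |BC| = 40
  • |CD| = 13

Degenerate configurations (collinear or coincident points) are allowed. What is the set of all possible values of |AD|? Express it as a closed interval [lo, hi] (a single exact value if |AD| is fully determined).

|AD| ∈ [21, 59]  (≈ [21.0000, 59.0000])

|AB| ∈ {6}
|BC| ∈ {40}
|CD| ∈ {13}
|AC| ∈ [34, 46]
|BD| ∈ [27, 53]
|AD| ∈ [21, 59]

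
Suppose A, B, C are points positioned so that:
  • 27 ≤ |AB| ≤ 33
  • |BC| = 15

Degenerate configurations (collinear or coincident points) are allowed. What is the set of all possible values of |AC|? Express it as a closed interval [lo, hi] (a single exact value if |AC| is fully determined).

|AB| ∈ [27, 33]
|BC| ∈ {15}
|AC| ∈ [12, 48]

|AC| ∈ [12, 48]  (≈ [12.0000, 48.0000])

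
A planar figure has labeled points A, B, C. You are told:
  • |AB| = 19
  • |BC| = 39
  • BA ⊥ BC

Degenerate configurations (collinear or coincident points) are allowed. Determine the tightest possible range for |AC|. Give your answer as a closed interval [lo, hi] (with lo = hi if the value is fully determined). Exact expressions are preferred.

|AC| = √(1882)  (≈ 43.3820)

|AB| ∈ {19}
|BC| ∈ {39}
|AC| ∈ {√(1882)}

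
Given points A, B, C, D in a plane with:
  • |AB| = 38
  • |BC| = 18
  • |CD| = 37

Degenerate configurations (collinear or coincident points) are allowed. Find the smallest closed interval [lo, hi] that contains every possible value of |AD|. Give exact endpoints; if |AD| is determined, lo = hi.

|AD| ∈ [0, 93]  (≈ [0.0000, 93.0000])

|AB| ∈ {38}
|BC| ∈ {18}
|CD| ∈ {37}
|AC| ∈ [20, 56]
|BD| ∈ [19, 55]
|AD| ∈ [0, 93]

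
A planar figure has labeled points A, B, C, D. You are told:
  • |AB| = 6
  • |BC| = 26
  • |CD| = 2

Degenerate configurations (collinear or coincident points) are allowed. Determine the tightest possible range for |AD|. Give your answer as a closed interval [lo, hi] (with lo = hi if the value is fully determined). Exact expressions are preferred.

|AD| ∈ [18, 34]  (≈ [18.0000, 34.0000])

|AB| ∈ {6}
|BC| ∈ {26}
|CD| ∈ {2}
|AC| ∈ [20, 32]
|BD| ∈ [24, 28]
|AD| ∈ [18, 34]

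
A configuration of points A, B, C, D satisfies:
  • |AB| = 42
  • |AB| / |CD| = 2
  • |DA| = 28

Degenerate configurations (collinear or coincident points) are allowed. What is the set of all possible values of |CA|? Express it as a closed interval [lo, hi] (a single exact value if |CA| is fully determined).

|AB| ∈ {42}
|AD| ∈ {28}
|CD| ∈ {21}
|BD| ∈ [14, 70]
|AC| ∈ [7, 49]
|BC| ∈ [0, 91]

|CA| ∈ [7, 49]  (≈ [7.0000, 49.0000])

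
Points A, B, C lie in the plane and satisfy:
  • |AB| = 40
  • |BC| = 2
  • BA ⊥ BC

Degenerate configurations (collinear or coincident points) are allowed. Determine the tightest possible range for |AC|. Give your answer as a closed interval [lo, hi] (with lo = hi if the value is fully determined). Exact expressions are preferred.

|AB| ∈ {40}
|BC| ∈ {2}
|AC| ∈ {2·√(401)}

|AC| = 2·√(401)  (≈ 40.0500)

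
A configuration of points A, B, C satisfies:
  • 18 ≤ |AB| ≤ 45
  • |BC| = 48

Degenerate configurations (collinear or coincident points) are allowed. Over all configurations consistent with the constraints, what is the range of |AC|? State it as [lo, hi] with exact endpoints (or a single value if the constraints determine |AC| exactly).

|AC| ∈ [3, 93]  (≈ [3.0000, 93.0000])

|AB| ∈ [18, 45]
|BC| ∈ {48}
|AC| ∈ [3, 93]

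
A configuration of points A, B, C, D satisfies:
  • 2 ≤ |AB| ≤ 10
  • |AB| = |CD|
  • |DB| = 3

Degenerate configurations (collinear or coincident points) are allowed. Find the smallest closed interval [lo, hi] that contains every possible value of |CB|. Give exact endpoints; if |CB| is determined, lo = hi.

|AB| ∈ [2, 10]
|BD| ∈ {3}
|CD| ∈ [2, 10]
|AD| ∈ [0, 13]
|BC| ∈ [0, 13]
|AC| ∈ [0, 23]

|CB| ∈ [0, 13]  (≈ [0.0000, 13.0000])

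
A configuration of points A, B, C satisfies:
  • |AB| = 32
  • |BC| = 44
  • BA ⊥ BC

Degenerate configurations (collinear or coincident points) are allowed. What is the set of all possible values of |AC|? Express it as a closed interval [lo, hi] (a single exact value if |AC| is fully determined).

|AB| ∈ {32}
|BC| ∈ {44}
|AC| ∈ {4·√(185)}

|AC| = 4·√(185)  (≈ 54.4059)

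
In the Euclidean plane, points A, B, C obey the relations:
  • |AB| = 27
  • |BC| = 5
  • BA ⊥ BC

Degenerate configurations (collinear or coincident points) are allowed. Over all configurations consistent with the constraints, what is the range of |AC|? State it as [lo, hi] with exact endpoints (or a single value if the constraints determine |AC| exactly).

|AB| ∈ {27}
|BC| ∈ {5}
|AC| ∈ {√(754)}

|AC| = √(754)  (≈ 27.4591)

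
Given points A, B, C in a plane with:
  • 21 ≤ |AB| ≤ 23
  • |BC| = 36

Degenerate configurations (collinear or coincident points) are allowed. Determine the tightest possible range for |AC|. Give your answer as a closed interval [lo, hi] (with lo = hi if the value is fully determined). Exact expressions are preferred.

|AB| ∈ [21, 23]
|BC| ∈ {36}
|AC| ∈ [13, 59]

|AC| ∈ [13, 59]  (≈ [13.0000, 59.0000])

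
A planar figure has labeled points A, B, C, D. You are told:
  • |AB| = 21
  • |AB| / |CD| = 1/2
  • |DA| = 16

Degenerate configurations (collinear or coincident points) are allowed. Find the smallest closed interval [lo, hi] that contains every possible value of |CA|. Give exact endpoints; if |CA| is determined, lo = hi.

|AB| ∈ {21}
|AD| ∈ {16}
|CD| ∈ {42}
|BD| ∈ [5, 37]
|AC| ∈ [26, 58]
|BC| ∈ [5, 79]

|CA| ∈ [26, 58]  (≈ [26.0000, 58.0000])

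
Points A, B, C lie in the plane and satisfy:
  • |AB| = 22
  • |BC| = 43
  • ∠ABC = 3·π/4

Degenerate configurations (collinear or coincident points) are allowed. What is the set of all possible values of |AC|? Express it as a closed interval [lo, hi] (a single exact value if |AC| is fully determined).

|AC| = √(946·√(2) + 2333)  (≈ 60.5875)

|AB| ∈ {22}
|BC| ∈ {43}
|AC| ∈ {√(946·√(2) + 2333)}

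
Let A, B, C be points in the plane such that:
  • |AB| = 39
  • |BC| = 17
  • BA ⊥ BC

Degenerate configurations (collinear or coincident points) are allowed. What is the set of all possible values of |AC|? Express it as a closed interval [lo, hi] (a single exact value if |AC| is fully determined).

|AC| = √(1810)  (≈ 42.5441)

|AB| ∈ {39}
|BC| ∈ {17}
|AC| ∈ {√(1810)}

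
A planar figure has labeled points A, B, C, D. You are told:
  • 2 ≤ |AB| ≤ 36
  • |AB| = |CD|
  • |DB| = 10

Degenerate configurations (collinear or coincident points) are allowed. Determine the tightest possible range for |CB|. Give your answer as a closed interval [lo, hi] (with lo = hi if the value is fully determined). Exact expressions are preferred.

|CB| ∈ [0, 46]  (≈ [0.0000, 46.0000])

|AB| ∈ [2, 36]
|BD| ∈ {10}
|CD| ∈ [2, 36]
|AD| ∈ [0, 46]
|BC| ∈ [0, 46]
|AC| ∈ [0, 82]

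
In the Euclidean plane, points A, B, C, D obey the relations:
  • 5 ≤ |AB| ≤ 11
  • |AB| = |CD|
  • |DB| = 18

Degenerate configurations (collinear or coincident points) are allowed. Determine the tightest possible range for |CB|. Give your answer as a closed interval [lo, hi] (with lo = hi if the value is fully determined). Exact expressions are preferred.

|AB| ∈ [5, 11]
|BD| ∈ {18}
|CD| ∈ [5, 11]
|AD| ∈ [7, 29]
|BC| ∈ [7, 29]
|AC| ∈ [0, 40]

|CB| ∈ [7, 29]  (≈ [7.0000, 29.0000])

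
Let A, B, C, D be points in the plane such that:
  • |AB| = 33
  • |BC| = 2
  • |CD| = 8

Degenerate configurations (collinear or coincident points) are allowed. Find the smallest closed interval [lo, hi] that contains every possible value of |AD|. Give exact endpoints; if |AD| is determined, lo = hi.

|AD| ∈ [23, 43]  (≈ [23.0000, 43.0000])

|AB| ∈ {33}
|BC| ∈ {2}
|CD| ∈ {8}
|AC| ∈ [31, 35]
|BD| ∈ [6, 10]
|AD| ∈ [23, 43]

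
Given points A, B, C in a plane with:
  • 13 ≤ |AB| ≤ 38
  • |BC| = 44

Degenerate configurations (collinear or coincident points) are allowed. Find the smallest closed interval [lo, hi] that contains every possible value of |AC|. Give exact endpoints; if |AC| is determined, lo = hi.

|AB| ∈ [13, 38]
|BC| ∈ {44}
|AC| ∈ [6, 82]

|AC| ∈ [6, 82]  (≈ [6.0000, 82.0000])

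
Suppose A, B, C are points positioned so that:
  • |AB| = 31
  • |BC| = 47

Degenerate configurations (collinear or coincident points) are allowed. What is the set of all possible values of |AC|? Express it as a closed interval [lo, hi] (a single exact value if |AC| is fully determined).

|AB| ∈ {31}
|BC| ∈ {47}
|AC| ∈ [16, 78]

|AC| ∈ [16, 78]  (≈ [16.0000, 78.0000])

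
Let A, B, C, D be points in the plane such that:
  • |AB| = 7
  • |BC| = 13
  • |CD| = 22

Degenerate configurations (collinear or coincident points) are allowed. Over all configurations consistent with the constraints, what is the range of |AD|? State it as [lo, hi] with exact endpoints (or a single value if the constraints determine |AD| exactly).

|AB| ∈ {7}
|BC| ∈ {13}
|CD| ∈ {22}
|AC| ∈ [6, 20]
|BD| ∈ [9, 35]
|AD| ∈ [2, 42]

|AD| ∈ [2, 42]  (≈ [2.0000, 42.0000])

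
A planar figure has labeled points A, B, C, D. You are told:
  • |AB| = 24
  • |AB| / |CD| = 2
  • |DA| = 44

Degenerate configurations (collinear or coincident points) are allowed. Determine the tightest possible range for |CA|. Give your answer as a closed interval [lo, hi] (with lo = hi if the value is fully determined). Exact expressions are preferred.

|AB| ∈ {24}
|AD| ∈ {44}
|CD| ∈ {12}
|BD| ∈ [20, 68]
|AC| ∈ [32, 56]
|BC| ∈ [8, 80]

|CA| ∈ [32, 56]  (≈ [32.0000, 56.0000])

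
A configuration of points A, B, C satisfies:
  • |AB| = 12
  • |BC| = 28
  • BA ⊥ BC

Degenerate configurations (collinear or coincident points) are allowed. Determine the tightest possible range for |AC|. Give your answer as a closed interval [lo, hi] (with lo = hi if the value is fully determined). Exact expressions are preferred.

|AB| ∈ {12}
|BC| ∈ {28}
|AC| ∈ {4·√(58)}

|AC| = 4·√(58)  (≈ 30.4631)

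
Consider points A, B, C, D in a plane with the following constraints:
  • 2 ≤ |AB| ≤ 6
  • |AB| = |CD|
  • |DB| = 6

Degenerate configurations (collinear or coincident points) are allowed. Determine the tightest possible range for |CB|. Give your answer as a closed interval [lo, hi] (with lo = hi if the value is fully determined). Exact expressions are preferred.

|CB| ∈ [0, 12]  (≈ [0.0000, 12.0000])

|AB| ∈ [2, 6]
|BD| ∈ {6}
|CD| ∈ [2, 6]
|AD| ∈ [0, 12]
|BC| ∈ [0, 12]
|AC| ∈ [0, 18]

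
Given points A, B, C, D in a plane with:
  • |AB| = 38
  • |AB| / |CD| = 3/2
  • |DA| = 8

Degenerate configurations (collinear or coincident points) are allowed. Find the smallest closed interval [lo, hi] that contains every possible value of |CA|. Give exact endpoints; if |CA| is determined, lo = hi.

|CA| ∈ [52/3, 100/3]  (≈ [17.3333, 33.3333])

|AB| ∈ {38}
|AD| ∈ {8}
|CD| ∈ {76/3}
|BD| ∈ [30, 46]
|AC| ∈ [52/3, 100/3]
|BC| ∈ [14/3, 214/3]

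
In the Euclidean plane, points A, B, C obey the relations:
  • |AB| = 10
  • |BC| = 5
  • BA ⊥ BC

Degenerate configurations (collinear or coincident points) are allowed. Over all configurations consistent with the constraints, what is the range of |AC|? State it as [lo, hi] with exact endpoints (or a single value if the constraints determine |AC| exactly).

|AB| ∈ {10}
|BC| ∈ {5}
|AC| ∈ {5·√(5)}

|AC| = 5·√(5)  (≈ 11.1803)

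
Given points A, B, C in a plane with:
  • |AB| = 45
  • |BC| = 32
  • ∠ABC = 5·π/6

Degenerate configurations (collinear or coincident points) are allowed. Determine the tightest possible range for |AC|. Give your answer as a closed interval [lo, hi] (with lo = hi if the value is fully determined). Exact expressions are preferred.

|AB| ∈ {45}
|BC| ∈ {32}
|AC| ∈ {√(1440·√(3) + 3049)}

|AC| = √(1440·√(3) + 3049)  (≈ 74.4524)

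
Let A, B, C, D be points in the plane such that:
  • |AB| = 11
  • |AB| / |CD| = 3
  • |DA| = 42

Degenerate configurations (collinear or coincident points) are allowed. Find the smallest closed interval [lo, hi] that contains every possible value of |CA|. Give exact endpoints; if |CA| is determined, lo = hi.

|CA| ∈ [115/3, 137/3]  (≈ [38.3333, 45.6667])

|AB| ∈ {11}
|AD| ∈ {42}
|CD| ∈ {11/3}
|BD| ∈ [31, 53]
|AC| ∈ [115/3, 137/3]
|BC| ∈ [82/3, 170/3]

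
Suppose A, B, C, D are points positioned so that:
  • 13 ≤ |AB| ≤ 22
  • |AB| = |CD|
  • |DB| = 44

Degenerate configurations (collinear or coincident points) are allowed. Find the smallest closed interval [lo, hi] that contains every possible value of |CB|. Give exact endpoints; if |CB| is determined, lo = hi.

|CB| ∈ [22, 66]  (≈ [22.0000, 66.0000])

|AB| ∈ [13, 22]
|BD| ∈ {44}
|CD| ∈ [13, 22]
|AD| ∈ [22, 66]
|BC| ∈ [22, 66]
|AC| ∈ [0, 88]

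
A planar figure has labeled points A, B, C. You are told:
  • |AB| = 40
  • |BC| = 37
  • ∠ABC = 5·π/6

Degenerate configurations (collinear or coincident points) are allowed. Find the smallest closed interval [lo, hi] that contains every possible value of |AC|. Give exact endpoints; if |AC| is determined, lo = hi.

|AC| = √(1480·√(3) + 2969)  (≈ 74.3803)

|AB| ∈ {40}
|BC| ∈ {37}
|AC| ∈ {√(1480·√(3) + 2969)}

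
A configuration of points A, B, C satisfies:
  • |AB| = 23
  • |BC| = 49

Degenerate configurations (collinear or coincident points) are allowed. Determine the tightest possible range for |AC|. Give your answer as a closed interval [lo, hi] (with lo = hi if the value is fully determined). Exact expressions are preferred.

|AC| ∈ [26, 72]  (≈ [26.0000, 72.0000])

|AB| ∈ {23}
|BC| ∈ {49}
|AC| ∈ [26, 72]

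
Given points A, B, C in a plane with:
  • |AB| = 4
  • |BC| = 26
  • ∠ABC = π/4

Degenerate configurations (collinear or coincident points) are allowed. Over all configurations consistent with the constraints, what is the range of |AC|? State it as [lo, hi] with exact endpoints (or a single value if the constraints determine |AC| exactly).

|AB| ∈ {4}
|BC| ∈ {26}
|AC| ∈ {2·√(173 - 26·√(2))}

|AC| = 2·√(173 - 26·√(2))  (≈ 23.3436)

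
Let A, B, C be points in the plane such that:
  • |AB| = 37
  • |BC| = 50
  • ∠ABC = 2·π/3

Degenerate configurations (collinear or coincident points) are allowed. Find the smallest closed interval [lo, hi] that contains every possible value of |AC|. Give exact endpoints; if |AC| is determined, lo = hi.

|AB| ∈ {37}
|BC| ∈ {50}
|AC| ∈ {√(5719)}

|AC| = √(5719)  (≈ 75.6241)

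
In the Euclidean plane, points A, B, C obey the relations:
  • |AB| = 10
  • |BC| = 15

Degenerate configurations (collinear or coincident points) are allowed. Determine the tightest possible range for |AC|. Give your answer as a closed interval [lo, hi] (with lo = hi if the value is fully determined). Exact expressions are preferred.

|AC| ∈ [5, 25]  (≈ [5.0000, 25.0000])

|AB| ∈ {10}
|BC| ∈ {15}
|AC| ∈ [5, 25]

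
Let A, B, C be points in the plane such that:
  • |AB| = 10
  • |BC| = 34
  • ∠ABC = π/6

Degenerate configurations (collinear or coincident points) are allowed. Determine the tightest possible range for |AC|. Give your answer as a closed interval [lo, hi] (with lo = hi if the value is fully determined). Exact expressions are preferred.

|AC| = 2·√(314 - 85·√(3))  (≈ 25.8283)

|AB| ∈ {10}
|BC| ∈ {34}
|AC| ∈ {2·√(314 - 85·√(3))}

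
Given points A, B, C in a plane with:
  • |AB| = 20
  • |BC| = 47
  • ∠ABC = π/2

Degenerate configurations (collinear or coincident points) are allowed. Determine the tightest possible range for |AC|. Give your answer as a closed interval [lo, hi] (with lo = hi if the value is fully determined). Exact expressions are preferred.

|AB| ∈ {20}
|BC| ∈ {47}
|AC| ∈ {√(2609)}

|AC| = √(2609)  (≈ 51.0784)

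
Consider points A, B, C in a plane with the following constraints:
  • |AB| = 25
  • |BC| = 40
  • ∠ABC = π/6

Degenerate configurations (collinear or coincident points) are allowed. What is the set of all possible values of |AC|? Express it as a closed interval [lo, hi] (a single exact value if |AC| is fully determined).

|AB| ∈ {25}
|BC| ∈ {40}
|AC| ∈ {5·√(89 - 40·√(3))}

|AC| = 5·√(89 - 40·√(3))  (≈ 22.2025)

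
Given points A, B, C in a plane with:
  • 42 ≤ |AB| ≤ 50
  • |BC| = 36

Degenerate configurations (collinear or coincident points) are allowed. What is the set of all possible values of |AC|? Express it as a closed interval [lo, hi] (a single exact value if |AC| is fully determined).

|AB| ∈ [42, 50]
|BC| ∈ {36}
|AC| ∈ [6, 86]

|AC| ∈ [6, 86]  (≈ [6.0000, 86.0000])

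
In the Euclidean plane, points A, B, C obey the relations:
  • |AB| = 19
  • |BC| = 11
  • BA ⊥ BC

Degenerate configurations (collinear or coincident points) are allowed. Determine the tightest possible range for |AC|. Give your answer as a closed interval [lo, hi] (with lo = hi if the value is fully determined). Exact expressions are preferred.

|AC| = √(482)  (≈ 21.9545)

|AB| ∈ {19}
|BC| ∈ {11}
|AC| ∈ {√(482)}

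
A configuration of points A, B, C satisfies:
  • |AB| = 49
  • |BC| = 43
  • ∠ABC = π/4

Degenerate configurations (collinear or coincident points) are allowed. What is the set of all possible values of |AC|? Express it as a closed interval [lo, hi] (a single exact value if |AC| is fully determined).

|AB| ∈ {49}
|BC| ∈ {43}
|AC| ∈ {√(4250 - 2107·√(2))}

|AC| = √(4250 - 2107·√(2))  (≈ 35.6406)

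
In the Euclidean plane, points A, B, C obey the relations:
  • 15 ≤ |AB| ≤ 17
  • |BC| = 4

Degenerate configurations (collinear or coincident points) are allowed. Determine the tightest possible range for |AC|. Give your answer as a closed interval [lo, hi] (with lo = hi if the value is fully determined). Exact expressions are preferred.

|AC| ∈ [11, 21]  (≈ [11.0000, 21.0000])

|AB| ∈ [15, 17]
|BC| ∈ {4}
|AC| ∈ [11, 21]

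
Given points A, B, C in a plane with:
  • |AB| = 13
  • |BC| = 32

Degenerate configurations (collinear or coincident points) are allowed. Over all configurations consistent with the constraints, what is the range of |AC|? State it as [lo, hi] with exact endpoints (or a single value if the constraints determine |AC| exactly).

|AB| ∈ {13}
|BC| ∈ {32}
|AC| ∈ [19, 45]

|AC| ∈ [19, 45]  (≈ [19.0000, 45.0000])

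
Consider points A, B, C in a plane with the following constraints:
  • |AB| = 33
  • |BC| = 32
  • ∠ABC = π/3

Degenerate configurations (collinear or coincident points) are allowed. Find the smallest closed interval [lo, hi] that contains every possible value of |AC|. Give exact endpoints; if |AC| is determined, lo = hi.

|AB| ∈ {33}
|BC| ∈ {32}
|AC| ∈ {√(1057)}

|AC| = √(1057)  (≈ 32.5115)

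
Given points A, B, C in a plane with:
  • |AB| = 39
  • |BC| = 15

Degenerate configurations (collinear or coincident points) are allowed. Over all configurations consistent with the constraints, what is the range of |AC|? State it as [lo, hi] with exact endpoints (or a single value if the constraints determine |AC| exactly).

|AC| ∈ [24, 54]  (≈ [24.0000, 54.0000])

|AB| ∈ {39}
|BC| ∈ {15}
|AC| ∈ [24, 54]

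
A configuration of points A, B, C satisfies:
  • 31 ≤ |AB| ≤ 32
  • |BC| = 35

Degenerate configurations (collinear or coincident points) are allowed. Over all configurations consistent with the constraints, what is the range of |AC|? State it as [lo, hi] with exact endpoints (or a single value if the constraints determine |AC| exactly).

|AC| ∈ [3, 67]  (≈ [3.0000, 67.0000])

|AB| ∈ [31, 32]
|BC| ∈ {35}
|AC| ∈ [3, 67]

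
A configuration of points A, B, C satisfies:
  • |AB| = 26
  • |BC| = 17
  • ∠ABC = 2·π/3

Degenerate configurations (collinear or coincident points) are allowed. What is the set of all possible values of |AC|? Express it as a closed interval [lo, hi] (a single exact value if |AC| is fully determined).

|AC| = √(1407)  (≈ 37.5100)

|AB| ∈ {26}
|BC| ∈ {17}
|AC| ∈ {√(1407)}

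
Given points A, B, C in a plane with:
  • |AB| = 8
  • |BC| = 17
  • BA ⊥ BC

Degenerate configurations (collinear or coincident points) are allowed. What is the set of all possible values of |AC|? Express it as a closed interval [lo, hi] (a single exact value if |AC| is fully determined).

|AB| ∈ {8}
|BC| ∈ {17}
|AC| ∈ {√(353)}

|AC| = √(353)  (≈ 18.7883)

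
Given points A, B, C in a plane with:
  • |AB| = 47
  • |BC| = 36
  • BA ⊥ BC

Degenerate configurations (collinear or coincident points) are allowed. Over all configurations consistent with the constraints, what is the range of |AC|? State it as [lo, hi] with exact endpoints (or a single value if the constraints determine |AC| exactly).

|AC| = √(3505)  (≈ 59.2030)

|AB| ∈ {47}
|BC| ∈ {36}
|AC| ∈ {√(3505)}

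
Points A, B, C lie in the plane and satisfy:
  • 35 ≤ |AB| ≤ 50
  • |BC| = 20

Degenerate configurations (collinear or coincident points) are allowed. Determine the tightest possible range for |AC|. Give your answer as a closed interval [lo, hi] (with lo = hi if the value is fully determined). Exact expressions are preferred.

|AC| ∈ [15, 70]  (≈ [15.0000, 70.0000])

|AB| ∈ [35, 50]
|BC| ∈ {20}
|AC| ∈ [15, 70]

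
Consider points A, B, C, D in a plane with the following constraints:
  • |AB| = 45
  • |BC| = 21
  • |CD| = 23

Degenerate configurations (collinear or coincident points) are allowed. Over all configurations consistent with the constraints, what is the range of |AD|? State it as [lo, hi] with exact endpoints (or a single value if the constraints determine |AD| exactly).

|AD| ∈ [1, 89]  (≈ [1.0000, 89.0000])

|AB| ∈ {45}
|BC| ∈ {21}
|CD| ∈ {23}
|AC| ∈ [24, 66]
|BD| ∈ [2, 44]
|AD| ∈ [1, 89]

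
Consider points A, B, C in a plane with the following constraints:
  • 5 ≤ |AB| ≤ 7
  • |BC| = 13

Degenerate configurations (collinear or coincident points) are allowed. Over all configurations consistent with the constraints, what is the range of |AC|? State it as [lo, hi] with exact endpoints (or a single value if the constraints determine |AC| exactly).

|AB| ∈ [5, 7]
|BC| ∈ {13}
|AC| ∈ [6, 20]

|AC| ∈ [6, 20]  (≈ [6.0000, 20.0000])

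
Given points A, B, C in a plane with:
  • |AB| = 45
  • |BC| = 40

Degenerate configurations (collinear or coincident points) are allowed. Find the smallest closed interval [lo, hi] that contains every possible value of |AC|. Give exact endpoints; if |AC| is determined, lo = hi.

|AB| ∈ {45}
|BC| ∈ {40}
|AC| ∈ [5, 85]

|AC| ∈ [5, 85]  (≈ [5.0000, 85.0000])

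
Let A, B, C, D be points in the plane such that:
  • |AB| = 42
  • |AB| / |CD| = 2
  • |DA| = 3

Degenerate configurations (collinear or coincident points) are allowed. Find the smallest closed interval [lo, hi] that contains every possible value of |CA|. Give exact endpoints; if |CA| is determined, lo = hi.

|AB| ∈ {42}
|AD| ∈ {3}
|CD| ∈ {21}
|BD| ∈ [39, 45]
|AC| ∈ [18, 24]
|BC| ∈ [18, 66]

|CA| ∈ [18, 24]  (≈ [18.0000, 24.0000])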